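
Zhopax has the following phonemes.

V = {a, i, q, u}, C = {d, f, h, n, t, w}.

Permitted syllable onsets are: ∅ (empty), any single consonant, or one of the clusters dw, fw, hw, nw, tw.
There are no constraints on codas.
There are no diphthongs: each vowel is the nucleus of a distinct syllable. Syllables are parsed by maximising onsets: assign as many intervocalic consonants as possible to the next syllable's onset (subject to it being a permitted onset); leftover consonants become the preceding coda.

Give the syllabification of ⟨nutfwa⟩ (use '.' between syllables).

Nuclei (vowels): u, a → 2 syllables.
Between /u/ (V1) and /a/ (V2): /tfw/ splits as /t/ + /fw/ (/fw/ is the longest suffix that is a licit onset).

nut.fwa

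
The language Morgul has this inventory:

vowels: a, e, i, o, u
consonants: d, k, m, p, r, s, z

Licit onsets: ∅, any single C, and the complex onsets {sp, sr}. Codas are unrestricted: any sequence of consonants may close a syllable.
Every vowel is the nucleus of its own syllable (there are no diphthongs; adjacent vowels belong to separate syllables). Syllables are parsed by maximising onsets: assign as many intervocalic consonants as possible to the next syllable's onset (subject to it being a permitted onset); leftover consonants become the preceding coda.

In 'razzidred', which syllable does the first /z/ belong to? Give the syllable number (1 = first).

The vowels are a, i, e — 3 nuclei, so 3 syllables.
V1 /a/ – V2 /i/: /zz/ splits as /z/ + /z/ (/z/ is the longest suffix that is a licit onset).
V2 /i/ – V3 /e/: /dr/ — longest licit onset from the right is /r/, leaving /d/ as coda.
Syllabification: raz.zid.red.
The first /z/ is in the coda of syllable 1 (/raz/).

1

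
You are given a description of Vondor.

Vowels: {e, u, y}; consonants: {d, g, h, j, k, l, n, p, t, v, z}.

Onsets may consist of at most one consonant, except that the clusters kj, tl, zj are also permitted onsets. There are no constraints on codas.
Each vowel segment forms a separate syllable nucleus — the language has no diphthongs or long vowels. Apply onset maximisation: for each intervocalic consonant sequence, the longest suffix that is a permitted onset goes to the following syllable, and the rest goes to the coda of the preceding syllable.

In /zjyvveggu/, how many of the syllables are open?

1

Vowels present: y, e, u; each is a nucleus, giving 3 syllables.
σ1/σ2 boundary: cluster /vv/ — the longest permitted-onset suffix is /v/; onset = /v/, preceding coda = /v/.
σ2/σ3 boundary: cluster /gg/ — the longest permitted-onset suffix is /g/; onset = /g/, preceding coda = /g/.
So the parse is zjyv.veg.gu.
Classifying each syllable: /zjyv/ (closed), /veg/ (closed), /gu/ (open).
Open syllables: 1.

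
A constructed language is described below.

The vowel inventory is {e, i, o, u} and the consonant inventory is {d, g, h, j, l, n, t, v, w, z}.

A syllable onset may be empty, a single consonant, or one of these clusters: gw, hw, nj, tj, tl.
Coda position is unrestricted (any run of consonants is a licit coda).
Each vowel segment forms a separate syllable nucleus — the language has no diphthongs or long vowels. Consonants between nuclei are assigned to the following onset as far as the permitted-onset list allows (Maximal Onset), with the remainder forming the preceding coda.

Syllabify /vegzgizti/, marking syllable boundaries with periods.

vegz.giz.ti

Vowels present: e, i, i; each is a nucleus, giving 3 syllables.
/e…i/ gap (V1→V2): /gzg/ — longest licit onset from the right is /g/, leaving /gz/ as coda.
/i…i/ gap (V2→V3): /zt/ — longest licit onset from the right is /t/, leaving /z/ as coda.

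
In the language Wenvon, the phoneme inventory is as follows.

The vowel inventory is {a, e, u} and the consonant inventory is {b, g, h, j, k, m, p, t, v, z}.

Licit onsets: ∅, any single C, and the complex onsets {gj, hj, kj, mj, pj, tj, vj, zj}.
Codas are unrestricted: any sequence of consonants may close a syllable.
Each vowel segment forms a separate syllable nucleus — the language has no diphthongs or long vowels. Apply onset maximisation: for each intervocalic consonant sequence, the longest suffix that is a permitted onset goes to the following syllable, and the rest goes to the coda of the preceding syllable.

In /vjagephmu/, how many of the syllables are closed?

The vowels are a, e, u — 3 nuclei, so 3 syllables.
/a…e/ gap (V1→V2): /g/ → onset of the next syllable (single consonants are always licit onsets).
/e…u/ gap (V2→V3): /phm/ splits as /ph/ + /m/ (/m/ is the longest suffix that is a licit onset).
So the parse is vja.geph.mu.
Classifying each syllable: /vja/ (open), /geph/ (closed), /mu/ (open).
Closed syllables: 1.

1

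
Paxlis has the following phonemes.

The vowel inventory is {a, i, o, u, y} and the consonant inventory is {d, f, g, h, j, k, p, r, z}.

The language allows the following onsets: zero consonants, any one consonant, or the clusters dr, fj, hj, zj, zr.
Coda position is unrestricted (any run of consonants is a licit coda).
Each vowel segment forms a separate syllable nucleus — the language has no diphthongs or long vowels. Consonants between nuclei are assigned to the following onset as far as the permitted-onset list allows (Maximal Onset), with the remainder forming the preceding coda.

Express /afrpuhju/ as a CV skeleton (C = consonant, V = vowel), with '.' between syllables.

Vowels present: a, u, u; each is a nucleus, giving 3 syllables.
Between /a/ (V1) and /u/ (V2): /frp/ splits as /fr/ + /p/ (/p/ is the longest suffix that is a licit onset).
Between /u/ (V2) and /u/ (V3): /hj/ — entire cluster is a permitted onset → onset /hj/, coda ∅.
Putting it together: afr.pu.hju.
Mapping each syllable to C/V: /afr/ → VCC, /pu/ → CV, /hju/ → CCV.

VCC.CV.CCV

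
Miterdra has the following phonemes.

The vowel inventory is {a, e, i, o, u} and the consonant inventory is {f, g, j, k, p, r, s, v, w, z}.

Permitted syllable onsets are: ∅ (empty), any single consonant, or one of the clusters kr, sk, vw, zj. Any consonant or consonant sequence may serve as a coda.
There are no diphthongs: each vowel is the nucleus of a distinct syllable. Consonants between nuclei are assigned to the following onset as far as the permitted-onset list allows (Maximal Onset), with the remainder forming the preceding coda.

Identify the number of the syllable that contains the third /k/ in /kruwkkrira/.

Vowels present: u, i, a; each is a nucleus, giving 3 syllables.
/u…i/ gap (V1→V2): /wkkr/ splits as /wk/ + /kr/ (/kr/ is the longest suffix that is a licit onset).
/i…a/ gap (V2→V3): /r/ is a single consonant, so it becomes the next onset.
Putting it together: kruwk.kri.ra.
The third /k/ is in the onset of syllable 2 (/kri/).

2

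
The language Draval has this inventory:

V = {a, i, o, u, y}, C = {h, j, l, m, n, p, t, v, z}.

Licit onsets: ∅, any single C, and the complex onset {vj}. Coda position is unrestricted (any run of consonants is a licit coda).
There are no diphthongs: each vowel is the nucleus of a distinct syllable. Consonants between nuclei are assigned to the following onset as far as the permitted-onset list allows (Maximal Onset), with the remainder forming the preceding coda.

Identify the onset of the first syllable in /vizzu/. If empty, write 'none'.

v

The vowels are i, u — 2 nuclei, so 2 syllables.
V1 /i/ – V2 /u/: /zz/ — longest licit onset from the right is /z/, leaving /z/ as coda.
Putting it together: viz.zu.
Syllable 1 is /viz/: onset /v/, nucleus /i/, coda /z/.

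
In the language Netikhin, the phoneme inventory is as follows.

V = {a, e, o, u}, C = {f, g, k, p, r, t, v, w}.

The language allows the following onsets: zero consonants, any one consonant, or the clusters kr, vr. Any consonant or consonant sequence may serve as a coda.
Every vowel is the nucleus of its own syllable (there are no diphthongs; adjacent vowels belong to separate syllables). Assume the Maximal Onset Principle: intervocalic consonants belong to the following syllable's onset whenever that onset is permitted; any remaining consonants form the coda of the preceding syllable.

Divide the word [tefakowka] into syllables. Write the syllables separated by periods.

Nuclei (vowels): e, a, o, a → 4 syllables.
Between /e/ (V1) and /a/ (V2): /f/ is a single consonant, so it becomes the next onset.
Between /a/ (V2) and /o/ (V3): just /k/ — single C goes to the following onset.
Between /o/ (V3) and /a/ (V4): /wk/ splits as /w/ + /k/ (/k/ is the longest suffix that is a licit onset).

te.fa.kow.ka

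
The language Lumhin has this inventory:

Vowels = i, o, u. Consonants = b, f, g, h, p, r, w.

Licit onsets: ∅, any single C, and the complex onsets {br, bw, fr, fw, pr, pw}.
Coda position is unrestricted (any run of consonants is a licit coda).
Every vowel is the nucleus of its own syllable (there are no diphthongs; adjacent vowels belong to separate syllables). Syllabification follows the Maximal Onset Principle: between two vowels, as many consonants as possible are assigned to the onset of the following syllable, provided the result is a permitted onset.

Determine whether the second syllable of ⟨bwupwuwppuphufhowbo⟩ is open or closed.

Vowels present: u, u, u, u, o, o; each is a nucleus, giving 6 syllables.
/u…u/ gap (V1→V2): /pw/ is a licit onset in full, so it all attaches to the next syllable.
/u…u/ gap (V2→V3): /wpp/; trying suffixes from longest down, /p/ is the first permitted one, so coda /wp/ | onset /p/.
/u…u/ gap (V3→V4): cluster /ph/ — the longest permitted-onset suffix is /h/; onset = /h/, preceding coda = /p/.
/u…o/ gap (V4→V5): /fh/; trying suffixes from longest down, /h/ is the first permitted one, so coda /f/ | onset /h/.
/o…o/ gap (V5→V6): /wb/; trying suffixes from longest down, /b/ is the first permitted one, so coda /w/ | onset /b/.
Result: bwu.pwuwp.pup.huf.how.bo.
Syllable 2 is /pwuwp/ with coda /wp/, so it is closed.

closed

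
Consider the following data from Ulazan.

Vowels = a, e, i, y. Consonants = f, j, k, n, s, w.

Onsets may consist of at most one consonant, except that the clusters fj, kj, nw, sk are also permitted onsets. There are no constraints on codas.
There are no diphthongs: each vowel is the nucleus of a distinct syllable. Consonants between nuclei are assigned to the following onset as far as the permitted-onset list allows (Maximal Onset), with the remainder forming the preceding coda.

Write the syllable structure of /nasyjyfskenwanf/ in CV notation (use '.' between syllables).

CV.CV.CVC.CCV.CCVCC

Vowels present: a, y, y, e, a; each is a nucleus, giving 5 syllables.
Between /a/ (V1) and /y/ (V2): /s/ → onset of the next syllable (single consonants are always licit onsets).
Between /y/ (V2) and /y/ (V3): /j/ → onset of the next syllable (single consonants are always licit onsets).
Between /y/ (V3) and /e/ (V4): /fsk/; trying suffixes from longest down, /sk/ is the first permitted one, so coda /f/ | onset /sk/.
Between /e/ (V4) and /a/ (V5): cluster /nw/ — /nw/ is itself a permitted onset, so the whole cluster goes right; preceding coda = ∅.
Putting it together: na.sy.jyf.ske.nwanf.
Mapping each syllable to C/V: /na/ → CV, /sy/ → CV, /jyf/ → CVC, /ske/ → CCV, /nwanf/ → CCVCC.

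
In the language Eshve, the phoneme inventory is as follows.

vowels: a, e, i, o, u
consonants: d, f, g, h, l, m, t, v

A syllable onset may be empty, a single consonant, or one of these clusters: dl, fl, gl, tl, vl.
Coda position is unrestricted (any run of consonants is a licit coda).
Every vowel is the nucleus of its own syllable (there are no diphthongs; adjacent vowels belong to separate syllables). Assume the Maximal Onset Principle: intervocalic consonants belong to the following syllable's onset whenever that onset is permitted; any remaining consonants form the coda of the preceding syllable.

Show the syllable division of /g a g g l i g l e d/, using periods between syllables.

gag.gli.gled

Nuclei (vowels): a, i, e → 3 syllables.
/a…i/ gap (V1→V2): /ggl/ splits as /g/ + /gl/ (/gl/ is the longest suffix that is a licit onset).
/i…e/ gap (V2→V3): cluster /gl/ — /gl/ is itself a permitted onset, so the whole cluster goes right; preceding coda = ∅.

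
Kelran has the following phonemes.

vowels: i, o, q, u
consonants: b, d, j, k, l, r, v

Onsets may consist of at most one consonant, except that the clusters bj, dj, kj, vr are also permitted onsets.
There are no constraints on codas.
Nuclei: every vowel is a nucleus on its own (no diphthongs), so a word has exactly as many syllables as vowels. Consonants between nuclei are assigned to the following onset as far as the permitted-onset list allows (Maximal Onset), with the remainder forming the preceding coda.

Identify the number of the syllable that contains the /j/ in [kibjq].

The vowels are i, q — 2 nuclei, so 2 syllables.
V1 /i/ – V2 /q/: /bj/ — entire cluster is a permitted onset → onset /bj/, coda ∅.
Syllabification: ki.bjq.
The /j/ is in the onset of syllable 2 (/bjq/).

2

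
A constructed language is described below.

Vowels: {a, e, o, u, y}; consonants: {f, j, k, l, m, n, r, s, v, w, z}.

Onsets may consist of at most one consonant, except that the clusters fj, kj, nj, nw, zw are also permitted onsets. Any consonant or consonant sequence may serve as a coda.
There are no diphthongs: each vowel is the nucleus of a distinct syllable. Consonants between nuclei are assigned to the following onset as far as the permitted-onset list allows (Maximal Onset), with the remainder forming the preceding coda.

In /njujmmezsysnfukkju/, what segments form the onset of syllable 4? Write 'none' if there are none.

f

Vowels present: u, e, y, u, u; each is a nucleus, giving 5 syllables.
/u…e/ gap (V1→V2): /jmm/; trying suffixes from longest down, /m/ is the first permitted one, so coda /jm/ | onset /m/.
/e…y/ gap (V2→V3): /zs/; trying suffixes from longest down, /s/ is the first permitted one, so coda /z/ | onset /s/.
/y…u/ gap (V3→V4): /snf/; trying suffixes from longest down, /f/ is the first permitted one, so coda /sn/ | onset /f/.
/u…u/ gap (V4→V5): /kkj/ — longest licit onset from the right is /kj/, leaving /k/ as coda.
Syllabification: njujm.mez.sysn.fuk.kju.
Syllable 4 is /fuk/: onset /f/, nucleus /u/, coda /k/.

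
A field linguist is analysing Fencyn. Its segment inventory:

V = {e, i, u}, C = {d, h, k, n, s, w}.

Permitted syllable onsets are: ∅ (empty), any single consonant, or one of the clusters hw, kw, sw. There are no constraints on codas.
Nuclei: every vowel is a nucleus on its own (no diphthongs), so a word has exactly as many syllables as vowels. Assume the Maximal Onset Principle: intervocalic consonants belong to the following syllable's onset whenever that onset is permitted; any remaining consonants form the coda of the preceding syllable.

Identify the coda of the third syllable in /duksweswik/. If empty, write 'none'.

Vowels present: u, e, i; each is a nucleus, giving 3 syllables.
σ1/σ2 boundary: /ksw/ splits as /k/ + /sw/ (/sw/ is the longest suffix that is a licit onset).
σ2/σ3 boundary: /sw/ — entire cluster is a permitted onset → onset /sw/, coda ∅.
So the parse is duk.swe.swik.
Syllable 3 is /swik/: onset /sw/, nucleus /i/, coda /k/.

k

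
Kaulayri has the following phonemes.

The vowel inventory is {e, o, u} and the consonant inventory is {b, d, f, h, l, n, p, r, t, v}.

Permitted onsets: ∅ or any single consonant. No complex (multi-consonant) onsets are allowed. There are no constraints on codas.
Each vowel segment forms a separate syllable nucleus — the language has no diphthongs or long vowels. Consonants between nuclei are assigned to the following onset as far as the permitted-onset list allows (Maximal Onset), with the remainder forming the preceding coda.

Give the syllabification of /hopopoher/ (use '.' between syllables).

ho.po.po.her

Nuclei (vowels): o, o, o, e → 4 syllables.
/o…o/ gap (V1→V2): /p/ is a single consonant, so it becomes the next onset.
/o…o/ gap (V2→V3): /p/ is a single consonant, so it becomes the next onset.
/o…e/ gap (V3→V4): /h/ is a single consonant, so it becomes the next onset.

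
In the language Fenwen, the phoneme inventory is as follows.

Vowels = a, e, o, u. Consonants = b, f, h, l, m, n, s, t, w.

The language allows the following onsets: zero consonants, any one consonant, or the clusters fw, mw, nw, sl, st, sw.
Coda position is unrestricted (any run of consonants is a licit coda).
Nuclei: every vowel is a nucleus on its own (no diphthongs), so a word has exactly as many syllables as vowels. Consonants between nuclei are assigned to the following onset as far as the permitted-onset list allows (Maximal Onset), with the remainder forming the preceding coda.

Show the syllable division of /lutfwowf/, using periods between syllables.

lut.fwowf

The vowels are u, o — 2 nuclei, so 2 syllables.
σ1/σ2 boundary: /tfw/; trying suffixes from longest down, /fw/ is the first permitted one, so coda /t/ | onset /fw/.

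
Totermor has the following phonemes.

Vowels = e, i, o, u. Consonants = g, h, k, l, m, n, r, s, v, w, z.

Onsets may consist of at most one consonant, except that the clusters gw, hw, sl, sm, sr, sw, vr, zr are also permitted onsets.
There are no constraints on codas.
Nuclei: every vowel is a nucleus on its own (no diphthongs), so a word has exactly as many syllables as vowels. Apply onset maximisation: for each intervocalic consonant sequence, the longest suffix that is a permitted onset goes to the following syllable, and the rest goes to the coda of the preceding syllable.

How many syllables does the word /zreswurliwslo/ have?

Nuclei (vowels): e, u, i, o → 4 syllables.

4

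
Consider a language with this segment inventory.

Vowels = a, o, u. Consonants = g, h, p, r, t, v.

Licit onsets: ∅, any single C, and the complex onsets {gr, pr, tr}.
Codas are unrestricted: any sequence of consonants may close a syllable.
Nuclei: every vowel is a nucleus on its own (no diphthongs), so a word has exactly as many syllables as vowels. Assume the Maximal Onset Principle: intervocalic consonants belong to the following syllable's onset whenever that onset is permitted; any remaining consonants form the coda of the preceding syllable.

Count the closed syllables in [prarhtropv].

Nuclei (vowels): a, o → 2 syllables.
V1 /a/ – V2 /o/: /rhtr/ — longest licit onset from the right is /tr/, leaving /rh/ as coda.
Result: prarh.tropv.
Classifying each syllable: /prarh/ (closed), /tropv/ (closed).
Closed syllables: 2.

2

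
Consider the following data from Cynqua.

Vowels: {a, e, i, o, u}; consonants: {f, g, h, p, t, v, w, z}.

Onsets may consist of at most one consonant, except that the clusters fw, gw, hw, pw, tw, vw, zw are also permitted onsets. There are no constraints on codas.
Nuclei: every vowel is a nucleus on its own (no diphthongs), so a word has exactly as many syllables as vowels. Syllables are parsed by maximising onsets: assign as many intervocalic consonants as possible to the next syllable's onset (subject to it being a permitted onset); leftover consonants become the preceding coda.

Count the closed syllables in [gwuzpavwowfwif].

Nuclei (vowels): u, a, o, i → 4 syllables.
/u…a/ gap (V1→V2): /zp/ — longest licit onset from the right is /p/, leaving /z/ as coda.
/a…o/ gap (V2→V3): cluster /vw/ — /vw/ is itself a permitted onset, so the whole cluster goes right; preceding coda = ∅.
/o…i/ gap (V3→V4): /wfw/; trying suffixes from longest down, /fw/ is the first permitted one, so coda /w/ | onset /fw/.
Result: gwuz.pa.vwow.fwif.
Classifying each syllable: /gwuz/ (closed), /pa/ (open), /vwow/ (closed), /fwif/ (closed).
Closed syllables: 3.

3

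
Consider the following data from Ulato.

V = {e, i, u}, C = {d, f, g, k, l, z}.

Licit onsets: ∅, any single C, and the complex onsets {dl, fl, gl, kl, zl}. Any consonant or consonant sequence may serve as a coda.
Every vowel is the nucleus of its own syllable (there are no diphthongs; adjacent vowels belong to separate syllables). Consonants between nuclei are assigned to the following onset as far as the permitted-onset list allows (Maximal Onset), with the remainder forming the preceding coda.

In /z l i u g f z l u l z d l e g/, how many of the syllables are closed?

3

Vowels present: i, u, u, e; each is a nucleus, giving 4 syllables.
/i…u/ gap (V1→V2): hiatus — the boundary sits between the two vowels.
/u…u/ gap (V2→V3): /gfzl/ — longest licit onset from the right is /zl/, leaving /gf/ as coda.
/u…e/ gap (V3→V4): /lzdl/ splits as /lz/ + /dl/ (/dl/ is the longest suffix that is a licit onset).
Syllabification: zli.ugf.zlulz.dleg.
Classifying each syllable: /zli/ (open), /ugf/ (closed), /zlulz/ (closed), /dleg/ (closed).
Closed syllables: 3.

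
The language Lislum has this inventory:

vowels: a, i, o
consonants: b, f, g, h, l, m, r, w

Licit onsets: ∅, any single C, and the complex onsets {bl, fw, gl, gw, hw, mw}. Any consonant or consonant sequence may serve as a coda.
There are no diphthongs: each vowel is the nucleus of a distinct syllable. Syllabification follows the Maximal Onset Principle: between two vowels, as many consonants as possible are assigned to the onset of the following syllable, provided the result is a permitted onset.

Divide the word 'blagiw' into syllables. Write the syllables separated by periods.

The vowels are a, i — 2 nuclei, so 2 syllables.
/a…i/ gap (V1→V2): /g/ → onset of the next syllable (single consonants are always licit onsets).

bla.giw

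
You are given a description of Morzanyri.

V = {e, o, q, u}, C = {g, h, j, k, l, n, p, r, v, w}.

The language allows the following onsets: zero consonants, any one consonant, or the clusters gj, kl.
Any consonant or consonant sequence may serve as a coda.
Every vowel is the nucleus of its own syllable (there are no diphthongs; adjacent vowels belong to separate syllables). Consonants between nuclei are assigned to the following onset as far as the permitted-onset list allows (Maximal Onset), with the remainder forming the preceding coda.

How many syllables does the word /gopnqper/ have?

3

Vowels present: o, q, e; each is a nucleus, giving 3 syllables.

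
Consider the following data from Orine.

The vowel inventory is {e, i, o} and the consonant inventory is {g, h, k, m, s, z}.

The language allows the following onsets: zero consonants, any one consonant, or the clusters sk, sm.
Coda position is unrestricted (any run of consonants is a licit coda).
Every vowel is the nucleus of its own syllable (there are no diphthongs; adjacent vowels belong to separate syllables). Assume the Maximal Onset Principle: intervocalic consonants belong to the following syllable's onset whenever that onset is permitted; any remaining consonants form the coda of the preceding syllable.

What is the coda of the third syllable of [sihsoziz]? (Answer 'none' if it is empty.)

z

Nuclei (vowels): i, o, i → 3 syllables.
σ1/σ2 boundary: /hs/ — longest licit onset from the right is /s/, leaving /h/ as coda.
σ2/σ3 boundary: just /z/ — single C goes to the following onset.
Syllabification: sih.so.ziz.
Syllable 3 is /ziz/: onset /z/, nucleus /i/, coda /z/.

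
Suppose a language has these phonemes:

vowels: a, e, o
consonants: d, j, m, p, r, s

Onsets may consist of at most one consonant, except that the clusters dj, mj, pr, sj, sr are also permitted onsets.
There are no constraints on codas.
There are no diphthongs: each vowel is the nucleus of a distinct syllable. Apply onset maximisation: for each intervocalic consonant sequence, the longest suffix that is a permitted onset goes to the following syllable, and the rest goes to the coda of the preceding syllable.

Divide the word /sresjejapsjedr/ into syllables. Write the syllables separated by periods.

Nuclei (vowels): e, e, a, e → 4 syllables.
σ1/σ2 boundary: /sj/ is a licit onset in full, so it all attaches to the next syllable.
σ2/σ3 boundary: /j/ is a single consonant, so it becomes the next onset.
σ3/σ4 boundary: /psj/ splits as /p/ + /sj/ (/sj/ is the longest suffix that is a licit onset).

sre.sje.jap.sjedr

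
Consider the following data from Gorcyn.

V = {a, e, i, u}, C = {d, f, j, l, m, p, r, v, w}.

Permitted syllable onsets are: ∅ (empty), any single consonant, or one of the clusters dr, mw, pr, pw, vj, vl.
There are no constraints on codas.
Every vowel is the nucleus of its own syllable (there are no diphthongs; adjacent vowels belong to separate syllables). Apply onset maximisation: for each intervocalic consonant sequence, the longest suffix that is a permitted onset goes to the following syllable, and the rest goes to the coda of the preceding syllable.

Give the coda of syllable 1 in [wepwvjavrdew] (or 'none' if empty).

Vowels present: e, a, e; each is a nucleus, giving 3 syllables.
V1 /e/ – V2 /a/: cluster /pwvj/ — the longest permitted-onset suffix is /vj/; onset = /vj/, preceding coda = /pw/.
V2 /a/ – V3 /e/: /vrd/ splits as /vr/ + /d/ (/d/ is the longest suffix that is a licit onset).
So the parse is wepw.vjavr.dew.
Syllable 1 is /wepw/: onset /w/, nucleus /e/, coda /pw/.

pw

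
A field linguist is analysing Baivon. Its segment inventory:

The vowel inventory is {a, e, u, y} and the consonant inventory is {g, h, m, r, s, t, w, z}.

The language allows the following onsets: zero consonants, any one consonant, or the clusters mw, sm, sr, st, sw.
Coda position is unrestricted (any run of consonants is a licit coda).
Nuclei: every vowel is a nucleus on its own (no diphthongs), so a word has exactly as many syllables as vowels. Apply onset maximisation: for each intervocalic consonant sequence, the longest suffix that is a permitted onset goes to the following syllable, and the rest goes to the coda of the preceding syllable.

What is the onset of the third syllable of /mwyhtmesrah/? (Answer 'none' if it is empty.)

The vowels are y, e, a — 3 nuclei, so 3 syllables.
/y…e/ gap (V1→V2): /htm/; trying suffixes from longest down, /m/ is the first permitted one, so coda /ht/ | onset /m/.
/e…a/ gap (V2→V3): /sr/ — entire cluster is a permitted onset → onset /sr/, coda ∅.
So the parse is mwyht.me.srah.
Syllable 3 is /srah/: onset /sr/, nucleus /a/, coda /h/.

sr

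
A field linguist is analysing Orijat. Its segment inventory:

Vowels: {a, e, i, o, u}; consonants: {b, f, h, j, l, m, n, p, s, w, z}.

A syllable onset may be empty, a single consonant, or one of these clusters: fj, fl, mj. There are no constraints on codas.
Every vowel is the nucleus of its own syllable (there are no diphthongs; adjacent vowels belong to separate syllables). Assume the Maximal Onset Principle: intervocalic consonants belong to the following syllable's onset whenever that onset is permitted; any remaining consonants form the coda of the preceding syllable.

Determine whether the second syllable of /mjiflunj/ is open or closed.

closed

Vowels present: i, u; each is a nucleus, giving 2 syllables.
/i…u/ gap (V1→V2): /fl/ is a licit onset in full, so it all attaches to the next syllable.
So the parse is mji.flunj.
Syllable 2 is /flunj/ with coda /nj/, so it is closed.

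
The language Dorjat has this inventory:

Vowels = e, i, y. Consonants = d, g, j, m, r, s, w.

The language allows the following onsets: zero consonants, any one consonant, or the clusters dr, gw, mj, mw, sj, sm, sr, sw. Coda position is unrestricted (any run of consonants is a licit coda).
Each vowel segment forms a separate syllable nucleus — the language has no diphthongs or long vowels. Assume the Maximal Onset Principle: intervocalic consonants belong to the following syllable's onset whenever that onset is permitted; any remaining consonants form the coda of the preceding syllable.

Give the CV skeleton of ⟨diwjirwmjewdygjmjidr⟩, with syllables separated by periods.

CVC.CVCC.CCVC.CVCC.CCVCC

Vowels present: i, i, e, y, i; each is a nucleus, giving 5 syllables.
σ1/σ2 boundary: /wj/ splits as /w/ + /j/ (/j/ is the longest suffix that is a licit onset).
σ2/σ3 boundary: cluster /rwmj/ — the longest permitted-onset suffix is /mj/; onset = /mj/, preceding coda = /rw/.
σ3/σ4 boundary: /wd/ splits as /w/ + /d/ (/d/ is the longest suffix that is a licit onset).
σ4/σ5 boundary: /gjmj/ splits as /gj/ + /mj/ (/mj/ is the longest suffix that is a licit onset).
Putting it together: diw.jirw.mjew.dygj.mjidr.
Mapping each syllable to C/V: /diw/ → CVC, /jirw/ → CVCC, /mjew/ → CCVC, /dygj/ → CVCC, /mjidr/ → CCVCC.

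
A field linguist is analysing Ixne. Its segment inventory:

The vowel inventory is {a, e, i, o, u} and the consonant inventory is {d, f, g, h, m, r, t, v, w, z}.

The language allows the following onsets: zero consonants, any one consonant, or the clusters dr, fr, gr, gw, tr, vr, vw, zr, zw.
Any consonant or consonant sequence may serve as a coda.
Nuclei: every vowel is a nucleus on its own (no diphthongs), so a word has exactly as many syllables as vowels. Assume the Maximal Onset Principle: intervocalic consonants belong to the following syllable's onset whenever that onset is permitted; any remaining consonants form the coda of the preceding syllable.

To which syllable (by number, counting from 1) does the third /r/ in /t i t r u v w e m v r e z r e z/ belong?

Vowels present: i, u, e, e, e; each is a nucleus, giving 5 syllables.
/i…u/ gap (V1→V2): /tr/ is a licit onset in full, so it all attaches to the next syllable.
/u…e/ gap (V2→V3): /vw/ is a licit onset in full, so it all attaches to the next syllable.
/e…e/ gap (V3→V4): cluster /mvr/ — the longest permitted-onset suffix is /vr/; onset = /vr/, preceding coda = /m/.
/e…e/ gap (V4→V5): /zr/ — entire cluster is a permitted onset → onset /zr/, coda ∅.
Putting it together: ti.tru.vwem.vre.zrez.
The third /r/ is in the onset of syllable 5 (/zrez/).

5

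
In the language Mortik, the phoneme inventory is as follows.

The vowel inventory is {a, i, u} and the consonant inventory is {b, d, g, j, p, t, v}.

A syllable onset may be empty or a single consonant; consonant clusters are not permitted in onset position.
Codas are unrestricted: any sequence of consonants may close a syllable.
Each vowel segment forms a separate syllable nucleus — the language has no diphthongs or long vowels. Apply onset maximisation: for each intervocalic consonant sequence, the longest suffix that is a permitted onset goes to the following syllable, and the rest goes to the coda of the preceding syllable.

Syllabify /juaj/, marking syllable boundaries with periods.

ju.aj

Nuclei (vowels): u, a → 2 syllables.
Between /u/ (V1) and /a/ (V2): nothing intervenes; syllable break is V.V.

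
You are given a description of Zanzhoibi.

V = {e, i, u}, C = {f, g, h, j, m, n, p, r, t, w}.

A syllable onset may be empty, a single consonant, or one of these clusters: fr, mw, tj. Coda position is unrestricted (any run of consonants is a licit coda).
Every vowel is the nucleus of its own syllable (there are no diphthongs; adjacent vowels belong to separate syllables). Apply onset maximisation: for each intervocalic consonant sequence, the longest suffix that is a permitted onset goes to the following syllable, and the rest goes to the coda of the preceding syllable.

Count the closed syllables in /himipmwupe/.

Vowels present: i, i, u, e; each is a nucleus, giving 4 syllables.
/i…i/ gap (V1→V2): /m/ → onset of the next syllable (single consonants are always licit onsets).
/i…u/ gap (V2→V3): /pmw/ splits as /p/ + /mw/ (/mw/ is the longest suffix that is a licit onset).
/u…e/ gap (V3→V4): just /p/ — single C goes to the following onset.
Putting it together: hi.mip.mwu.pe.
Classifying each syllable: /hi/ (open), /mip/ (closed), /mwu/ (open), /pe/ (open).
Closed syllables: 1.

1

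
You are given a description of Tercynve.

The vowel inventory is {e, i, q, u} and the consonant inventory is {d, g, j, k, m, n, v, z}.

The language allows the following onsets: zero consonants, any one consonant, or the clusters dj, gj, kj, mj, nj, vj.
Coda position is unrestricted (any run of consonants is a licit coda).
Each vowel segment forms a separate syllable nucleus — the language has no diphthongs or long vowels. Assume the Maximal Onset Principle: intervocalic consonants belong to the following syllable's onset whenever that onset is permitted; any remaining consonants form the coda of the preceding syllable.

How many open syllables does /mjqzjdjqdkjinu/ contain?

Nuclei (vowels): q, q, i, u → 4 syllables.
σ1/σ2 boundary: /zjdj/; trying suffixes from longest down, /dj/ is the first permitted one, so coda /zj/ | onset /dj/.
σ2/σ3 boundary: /dkj/ splits as /d/ + /kj/ (/kj/ is the longest suffix that is a licit onset).
σ3/σ4 boundary: just /n/ — single C goes to the following onset.
Syllabification: mjqzj.djqd.kji.nu.
Classifying each syllable: /mjqzj/ (closed), /djqd/ (closed), /kji/ (open), /nu/ (open).
Open syllables: 2.

2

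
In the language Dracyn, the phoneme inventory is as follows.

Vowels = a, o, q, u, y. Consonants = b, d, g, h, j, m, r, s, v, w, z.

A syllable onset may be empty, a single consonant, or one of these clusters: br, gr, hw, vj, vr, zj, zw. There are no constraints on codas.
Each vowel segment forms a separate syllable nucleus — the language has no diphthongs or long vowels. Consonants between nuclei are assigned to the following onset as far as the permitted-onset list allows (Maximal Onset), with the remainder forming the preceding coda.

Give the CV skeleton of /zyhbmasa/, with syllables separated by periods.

CVCC.CV.CV

Nuclei (vowels): y, a, a → 3 syllables.
/y…a/ gap (V1→V2): /hbm/; trying suffixes from longest down, /m/ is the first permitted one, so coda /hb/ | onset /m/.
/a…a/ gap (V2→V3): /s/ is a single consonant, so it becomes the next onset.
Putting it together: zyhb.ma.sa.
Mapping each syllable to C/V: /zyhb/ → CVCC, /ma/ → CV, /sa/ → CV.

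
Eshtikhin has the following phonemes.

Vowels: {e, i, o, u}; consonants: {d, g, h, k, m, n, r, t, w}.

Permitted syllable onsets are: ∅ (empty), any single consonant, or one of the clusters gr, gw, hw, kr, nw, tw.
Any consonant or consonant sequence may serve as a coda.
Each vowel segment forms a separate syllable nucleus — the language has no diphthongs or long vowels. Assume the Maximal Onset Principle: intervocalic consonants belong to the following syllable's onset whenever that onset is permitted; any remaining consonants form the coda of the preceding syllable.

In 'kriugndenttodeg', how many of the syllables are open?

2

Vowels present: i, u, e, o, e; each is a nucleus, giving 5 syllables.
/i…u/ gap (V1→V2): hiatus — the boundary sits between the two vowels.
/u…e/ gap (V2→V3): /gnd/ — longest licit onset from the right is /d/, leaving /gn/ as coda.
/e…o/ gap (V3→V4): /ntt/ — longest licit onset from the right is /t/, leaving /nt/ as coda.
/o…e/ gap (V4→V5): just /d/ — single C goes to the following onset.
Result: kri.ugn.dent.to.deg.
Classifying each syllable: /kri/ (open), /ugn/ (closed), /dent/ (closed), /to/ (open), /deg/ (closed).
Open syllables: 2.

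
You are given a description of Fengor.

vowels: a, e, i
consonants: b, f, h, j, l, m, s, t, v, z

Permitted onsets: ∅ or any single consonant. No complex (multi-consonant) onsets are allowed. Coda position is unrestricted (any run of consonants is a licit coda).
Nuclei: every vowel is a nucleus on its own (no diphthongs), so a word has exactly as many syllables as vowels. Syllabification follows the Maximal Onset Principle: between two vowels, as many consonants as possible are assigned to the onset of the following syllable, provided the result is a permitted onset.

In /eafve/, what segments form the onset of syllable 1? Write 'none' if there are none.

none

The vowels are e, a, e — 3 nuclei, so 3 syllables.
V1 /e/ – V2 /a/: nothing intervenes; syllable break is V.V.
V2 /a/ – V3 /e/: cluster /fv/ — the longest permitted-onset suffix is /v/; onset = /v/, preceding coda = /f/.
Result: e.af.ve.
Syllable 1 is /e/: onset ∅, nucleus /e/, coda ∅.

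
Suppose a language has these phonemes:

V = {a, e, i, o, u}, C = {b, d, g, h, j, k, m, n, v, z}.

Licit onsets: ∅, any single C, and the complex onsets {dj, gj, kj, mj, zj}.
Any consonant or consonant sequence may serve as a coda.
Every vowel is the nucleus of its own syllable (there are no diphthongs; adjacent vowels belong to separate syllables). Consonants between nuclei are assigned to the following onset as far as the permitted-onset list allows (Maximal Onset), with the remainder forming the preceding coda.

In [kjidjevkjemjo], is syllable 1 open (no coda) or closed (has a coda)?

open

Nuclei (vowels): i, e, e, o → 4 syllables.
Between /i/ (V1) and /e/ (V2): /dj/ is a licit onset in full, so it all attaches to the next syllable.
Between /e/ (V2) and /e/ (V3): /vkj/ splits as /v/ + /kj/ (/kj/ is the longest suffix that is a licit onset).
Between /e/ (V3) and /o/ (V4): /mj/ is a licit onset in full, so it all attaches to the next syllable.
Result: kji.djev.kje.mjo.
Syllable 1 is /kji/; it ends in its nucleus with no coda, so it is open.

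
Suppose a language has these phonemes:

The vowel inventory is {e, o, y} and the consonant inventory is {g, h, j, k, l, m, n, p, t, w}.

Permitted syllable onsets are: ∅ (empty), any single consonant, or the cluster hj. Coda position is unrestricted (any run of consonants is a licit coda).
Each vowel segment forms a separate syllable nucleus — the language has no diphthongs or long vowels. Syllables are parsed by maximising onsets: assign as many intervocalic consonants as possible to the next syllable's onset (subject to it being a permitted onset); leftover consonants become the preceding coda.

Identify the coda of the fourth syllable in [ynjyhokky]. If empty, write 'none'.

none

Vowels present: y, y, o, y; each is a nucleus, giving 4 syllables.
Between /y/ (V1) and /y/ (V2): /nj/ splits as /n/ + /j/ (/j/ is the longest suffix that is a licit onset).
Between /y/ (V2) and /o/ (V3): just /h/ — single C goes to the following onset.
Between /o/ (V3) and /y/ (V4): cluster /kk/ — the longest permitted-onset suffix is /k/; onset = /k/, preceding coda = /k/.
So the parse is yn.jy.hok.ky.
Syllable 4 is /ky/: onset /k/, nucleus /y/, coda ∅.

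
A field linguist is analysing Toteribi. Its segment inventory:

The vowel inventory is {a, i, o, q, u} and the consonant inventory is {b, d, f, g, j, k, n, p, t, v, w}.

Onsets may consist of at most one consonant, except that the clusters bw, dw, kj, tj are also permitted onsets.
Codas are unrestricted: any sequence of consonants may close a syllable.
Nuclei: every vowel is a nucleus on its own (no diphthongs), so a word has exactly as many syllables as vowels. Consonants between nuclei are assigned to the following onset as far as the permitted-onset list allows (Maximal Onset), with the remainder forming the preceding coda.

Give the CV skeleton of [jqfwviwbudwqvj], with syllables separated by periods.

CVCC.CVC.CV.CCVCC

The vowels are q, i, u, q — 4 nuclei, so 4 syllables.
V1 /q/ – V2 /i/: cluster /fwv/ — the longest permitted-onset suffix is /v/; onset = /v/, preceding coda = /fw/.
V2 /i/ – V3 /u/: cluster /wb/ — the longest permitted-onset suffix is /b/; onset = /b/, preceding coda = /w/.
V3 /u/ – V4 /q/: /dw/ — entire cluster is a permitted onset → onset /dw/, coda ∅.
So the parse is jqfw.viw.bu.dwqvj.
Mapping each syllable to C/V: /jqfw/ → CVCC, /viw/ → CVC, /bu/ → CV, /dwqvj/ → CCVCC.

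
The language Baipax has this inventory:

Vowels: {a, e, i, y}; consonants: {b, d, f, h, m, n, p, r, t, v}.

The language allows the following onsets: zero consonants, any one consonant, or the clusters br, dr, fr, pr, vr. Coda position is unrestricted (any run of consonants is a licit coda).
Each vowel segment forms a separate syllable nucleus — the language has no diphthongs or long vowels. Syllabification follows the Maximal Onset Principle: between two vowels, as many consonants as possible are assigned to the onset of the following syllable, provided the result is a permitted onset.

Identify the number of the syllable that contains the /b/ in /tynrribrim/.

The vowels are y, i, i — 3 nuclei, so 3 syllables.
σ1/σ2 boundary: /nrr/; trying suffixes from longest down, /r/ is the first permitted one, so coda /nr/ | onset /r/.
σ2/σ3 boundary: /br/ — entire cluster is a permitted onset → onset /br/, coda ∅.
So the parse is tynr.ri.brim.
The /b/ is in the onset of syllable 3 (/brim/).

3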